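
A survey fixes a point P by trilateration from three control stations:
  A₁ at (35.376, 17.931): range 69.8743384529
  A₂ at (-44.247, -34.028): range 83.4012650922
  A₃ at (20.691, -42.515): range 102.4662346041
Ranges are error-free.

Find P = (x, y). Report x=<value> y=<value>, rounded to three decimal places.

x=-27.821 y=47.740

eq1: (x − 35.376)² + (y − 17.931)² = 69.8743384529²
eq2: (x + 44.247)² + (y + 34.028)² = 83.4012650922²
eq3: (x − 20.691)² + (y + 42.515)² = 102.4662346041²
eq2−eq1, eq2−eq3 (x²,y² cancel):
  159.246·x + 103.918·y = 530.628189
  129.876·x − 16.974·y = -4423.617302
det = 159.246·-16.974 − 103.918·129.876 = -16199.495772
x = (530.628189·-16.974 − 103.918·-4423.617302) / -16199.495772 = -27.821025
y = (159.246·-4423.617302 − 530.628189·129.876) / -16199.495772 = 47.739710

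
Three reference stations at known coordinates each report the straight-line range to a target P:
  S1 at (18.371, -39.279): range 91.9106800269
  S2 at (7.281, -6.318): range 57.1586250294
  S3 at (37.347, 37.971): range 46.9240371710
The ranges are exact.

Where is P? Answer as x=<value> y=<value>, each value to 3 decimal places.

x=-8.342 y=48.664

eq1: (x − 18.371)² + (y + 39.279)² = 91.9106800269²
eq2: (x − 7.281)² + (y + 6.318)² = 57.1586250294²
eq3: (x − 37.347)² + (y − 37.971)² = 46.9240371710²
eq2−eq3, eq2−eq1 (x²,y² cancel):
  60.132·x + 88.578·y = 3808.908316
  22.180·x − 65.922·y = -3393.061291
det = 60.132·-65.922 − 88.578·22.180 = -5928.681744
x = (3808.908316·-65.922 − 88.578·-3393.061291) / -5928.681744 = -8.342450
y = (60.132·-3393.061291 − 3808.908316·22.180) / -5928.681744 = 48.663963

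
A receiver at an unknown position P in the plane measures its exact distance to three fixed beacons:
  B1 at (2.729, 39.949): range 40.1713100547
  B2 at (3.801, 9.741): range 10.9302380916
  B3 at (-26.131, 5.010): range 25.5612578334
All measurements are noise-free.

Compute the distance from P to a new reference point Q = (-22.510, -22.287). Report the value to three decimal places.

eq1: (x − 2.729)² + (y − 39.949)² = 40.1713100547²
eq2: (x − 3.801)² + (y − 9.741)² = 10.9302380916²
eq3: (x + 26.131)² + (y − 5.010)² = 25.5612578334²
eq1−eq2, eq1−eq3 (x²,y² cancel):
  2.144·x − 60.416·y = 0.228687
  -57.720·x − 69.878·y = 64.915468
det = 2.144·-69.878 − -60.416·-57.720 = -3637.029952
x = (0.228687·-69.878 − -60.416·64.915468) / -3637.029952 = -1.073940
y = (2.144·64.915468 − 0.228687·-57.720) / -3637.029952 = -0.041896
|P − Q| = √((-1.073940 − -22.510)² + (-0.041896 − -22.287)²) = 30.892544

30.893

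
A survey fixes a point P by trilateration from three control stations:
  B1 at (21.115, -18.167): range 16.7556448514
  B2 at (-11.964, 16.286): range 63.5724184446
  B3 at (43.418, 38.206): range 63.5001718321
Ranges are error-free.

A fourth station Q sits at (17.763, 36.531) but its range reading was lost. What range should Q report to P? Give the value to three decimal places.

eq1: (x − 21.115)² + (y + 18.167)² = 16.7556448514²
eq2: (x + 11.964)² + (y − 16.286)² = 63.5724184446²
eq3: (x − 43.418)² + (y − 38.206)² = 63.5001718321²
eq3−eq1, eq3−eq2 (x²,y² cancel):
  -44.606·x − 112.746·y = 1182.582142
  -110.764·x − 43.840·y = -2945.630632
det = -44.606·-43.840 − -112.746·-110.764 = -10532.670904
x = (1182.582142·-43.840 − -112.746·-2945.630632) / -10532.670904 = 36.453477
y = (-44.606·-2945.630632 − 1182.582142·-110.764) / -10532.670904 = -24.911091
|P − Q| = √((36.453477 − 17.763)² + (-24.911091 − 36.531)²) = 64.221994

64.222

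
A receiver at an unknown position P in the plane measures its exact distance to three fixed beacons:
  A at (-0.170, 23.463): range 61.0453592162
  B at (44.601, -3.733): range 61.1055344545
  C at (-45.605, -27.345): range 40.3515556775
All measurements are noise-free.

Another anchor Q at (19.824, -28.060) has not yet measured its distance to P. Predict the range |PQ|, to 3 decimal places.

27.873

eq1: (x + 0.170)² + (y − 23.463)² = 61.0453592162²
eq2: (x − 44.601)² + (y + 3.733)² = 61.1055344545²
eq3: (x + 45.605)² + (y + 27.345)² = 40.3515556775²
eq1−eq2, eq1−eq3 (x²,y² cancel):
  89.542·x − 54.392·y = 1445.292762
  -90.870·x − 101.616·y = 4375.311617
det = 89.542·-101.616 − -54.392·-90.870 = -14041.500912
x = (1445.292762·-101.616 − -54.392·4375.311617) / -14041.500912 = -6.489127
y = (89.542·4375.311617 − 1445.292762·-90.870) / -14041.500912 = -37.254415
|P − Q| = √((-6.489127 − 19.824)² + (-37.254415 − -28.060)²) = 27.873247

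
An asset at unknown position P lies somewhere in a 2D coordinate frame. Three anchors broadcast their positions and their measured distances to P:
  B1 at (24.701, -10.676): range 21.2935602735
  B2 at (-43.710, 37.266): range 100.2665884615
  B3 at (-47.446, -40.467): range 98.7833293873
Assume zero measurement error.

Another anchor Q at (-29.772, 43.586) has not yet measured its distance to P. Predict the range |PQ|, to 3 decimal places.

eq1: (x − 24.701)² + (y + 10.676)² = 21.2935602735²
eq2: (x + 43.710)² + (y − 37.266)² = 100.2665884615²
eq3: (x + 47.446)² + (y + 40.467)² = 98.7833293873²
eq2−eq3, eq2−eq1 (x²,y² cancel):
  -7.472·x − 155.466·y = 884.624746
  136.822·x − 95.884·y = 7024.770574
det = -7.472·-95.884 − -155.466·136.822 = 21987.614300
x = (884.624746·-95.884 − -155.466·7024.770574) / 21987.614300 = 45.811774
y = (-7.472·7024.770574 − 884.624746·136.822) / 21987.614300 = -7.891953
|P − Q| = √((45.811774 − -29.772)² + (-7.891953 − 43.586)²) = 91.448819

91.449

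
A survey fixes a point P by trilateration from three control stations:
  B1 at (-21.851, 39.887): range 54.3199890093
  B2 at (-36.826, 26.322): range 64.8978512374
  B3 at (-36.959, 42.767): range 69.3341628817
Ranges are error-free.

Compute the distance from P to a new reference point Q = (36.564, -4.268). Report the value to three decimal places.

eq1: (x + 21.851)² + (y − 39.887)² = 54.3199890093²
eq2: (x + 36.826)² + (y − 26.322)² = 64.8978512374²
eq3: (x + 36.959)² + (y − 42.767)² = 69.3341628817²
eq2−eq1, eq2−eq3 (x²,y² cancel):
  29.950·x + 27.130·y = 1280.506899
  -0.266·x + 32.890·y = 550.486963
det = 29.950·32.890 − 27.130·-0.266 = 992.272080
x = (1280.506899·32.890 − 27.130·550.486963) / 992.272080 = 27.392850
y = (29.950·550.486963 − 1280.506899·-0.266) / 992.272080 = 16.958755
|P − Q| = √((27.392850 − 36.564)² + (16.958755 − -4.268)²) = 23.123259

23.123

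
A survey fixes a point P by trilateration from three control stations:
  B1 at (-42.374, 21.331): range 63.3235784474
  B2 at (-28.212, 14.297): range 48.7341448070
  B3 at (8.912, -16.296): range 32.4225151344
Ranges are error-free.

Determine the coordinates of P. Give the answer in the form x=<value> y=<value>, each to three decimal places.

x=20.521 y=13.977

eq1: (x + 42.374)² + (y − 21.331)² = 63.3235784474²
eq2: (x + 28.212)² + (y − 14.297)² = 48.7341448070²
eq3: (x − 8.912)² + (y + 16.296)² = 32.4225151344²
eq1−eq2, eq1−eq3 (x²,y² cancel):
  28.324·x − 14.068·y = 384.612433
  102.572·x − 75.254·y = 1053.072023
det = 28.324·-75.254 − -14.068·102.572 = -688.511400
x = (384.612433·-75.254 − -14.068·1053.072023) / -688.511400 = 20.521094
y = (28.324·1053.072023 − 384.612433·102.572) / -688.511400 = 13.976899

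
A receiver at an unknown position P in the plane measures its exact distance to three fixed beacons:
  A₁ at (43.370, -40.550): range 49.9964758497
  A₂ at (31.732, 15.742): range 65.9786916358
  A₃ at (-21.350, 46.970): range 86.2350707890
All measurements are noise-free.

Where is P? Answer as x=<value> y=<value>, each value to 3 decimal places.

eq1: (x − 43.370)² + (y + 40.550)² = 49.9964758497²
eq2: (x − 31.732)² + (y − 15.742)² = 65.9786916358²
eq3: (x + 21.350)² + (y − 46.970)² = 86.2350707890²
eq3−eq2, eq3−eq1 (x²,y² cancel):
  106.164·x − 62.456·y = 1676.026672
  129.440·x − 175.040·y = 5800.095837
det = 106.164·-175.040 − -62.456·129.440 = -10498.641920
x = (1676.026672·-175.040 − -62.456·5800.095837) / -10498.641920 = -6.560761
y = (106.164·5800.095837 − 1676.026672·129.440) / -10498.641920 = -37.987435

x=-6.561 y=-37.987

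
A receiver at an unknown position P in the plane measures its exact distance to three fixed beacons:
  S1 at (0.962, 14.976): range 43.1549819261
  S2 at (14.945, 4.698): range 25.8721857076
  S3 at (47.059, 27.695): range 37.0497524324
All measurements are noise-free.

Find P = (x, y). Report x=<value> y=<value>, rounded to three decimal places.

eq1: (x − 0.962)² + (y − 14.976)² = 43.1549819261²
eq2: (x − 14.945)² + (y − 4.698)² = 25.8721857076²
eq3: (x − 47.059)² + (y − 27.695)² = 37.0497524324²
eq3−eq1, eq3−eq2 (x²,y² cancel):
  -92.194·x − 25.438·y = -3246.024796
  -64.228·x − 45.994·y = -2032.824115
det = -92.194·-45.994 − -25.438·-64.228 = 2606.538972
x = (-3246.024796·-45.994 − -25.438·-2032.824115) / 2606.538972 = 37.439181
y = (-92.194·-2032.824115 − -3246.024796·-64.228) / 2606.538972 = -8.084089

x=37.439 y=-8.084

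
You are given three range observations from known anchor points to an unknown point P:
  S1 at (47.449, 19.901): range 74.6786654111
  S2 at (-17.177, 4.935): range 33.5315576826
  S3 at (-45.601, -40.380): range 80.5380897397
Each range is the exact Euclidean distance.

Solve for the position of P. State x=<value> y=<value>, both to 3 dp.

x=-25.124 y=37.511

eq1: (x − 47.449)² + (y − 19.901)² = 74.6786654111²
eq2: (x + 17.177)² + (y − 4.935)² = 33.5315576826²
eq3: (x + 45.601)² + (y + 40.380)² = 80.5380897397²
eq1−eq3, eq1−eq2 (x²,y² cancel):
  -186.100·x − 120.562·y = 153.057368
  -129.252·x − 29.932·y = 2124.483859
det = -186.100·-29.932 − -120.562·-129.252 = -10012.534424
x = (153.057368·-29.932 − -120.562·2124.483859) / -10012.534424 = -25.123580
y = (-186.100·2124.483859 − 153.057368·-129.252) / -10012.534424 = 37.511329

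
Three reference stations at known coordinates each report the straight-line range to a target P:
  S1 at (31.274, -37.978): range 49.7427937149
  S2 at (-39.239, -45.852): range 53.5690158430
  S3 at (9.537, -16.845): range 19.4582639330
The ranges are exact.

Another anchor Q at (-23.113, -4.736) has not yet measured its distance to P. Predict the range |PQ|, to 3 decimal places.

eq1: (x − 31.274)² + (y + 37.978)² = 49.7427937149²
eq2: (x + 39.239)² + (y + 45.852)² = 53.5690158430²
eq3: (x − 9.537)² + (y + 16.845)² = 19.4582639330²
eq2−eq1, eq2−eq3 (x²,y² cancel):
  141.026·x + 15.748·y = -826.419533
  97.552·x + 58.014·y = -776.381208
det = 141.026·58.014 − 15.748·97.552 = 6645.233468
x = (-826.419533·58.014 − 15.748·-776.381208) / 6645.233468 = -5.374898
y = (141.026·-776.381208 − -826.419533·97.552) / 6645.233468 = -4.344627
|P − Q| = √((-5.374898 − -23.113)² + (-4.344627 − -4.736)²) = 17.742419

17.742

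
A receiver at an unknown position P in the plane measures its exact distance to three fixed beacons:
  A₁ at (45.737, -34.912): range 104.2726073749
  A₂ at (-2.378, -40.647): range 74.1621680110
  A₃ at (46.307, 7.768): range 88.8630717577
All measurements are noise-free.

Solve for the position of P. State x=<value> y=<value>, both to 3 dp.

eq1: (x − 45.737)² + (y + 34.912)² = 104.2726073749²
eq2: (x + 2.378)² + (y + 40.647)² = 74.1621680110²
eq3: (x − 46.307)² + (y − 7.768)² = 88.8630717577²
eq2−eq1, eq2−eq3 (x²,y² cancel):
  96.230·x + 11.470·y = -3719.862065
  97.370·x + 96.830·y = -1849.771778
det = 96.230·96.830 − 11.470·97.370 = 8201.117000
x = (-3719.862065·96.830 − 11.470·-1849.771778) / 8201.117000 = -41.333072
y = (96.230·-1849.771778 − -3719.862065·97.370) / 8201.117000 = 22.460286

x=-41.333 y=22.460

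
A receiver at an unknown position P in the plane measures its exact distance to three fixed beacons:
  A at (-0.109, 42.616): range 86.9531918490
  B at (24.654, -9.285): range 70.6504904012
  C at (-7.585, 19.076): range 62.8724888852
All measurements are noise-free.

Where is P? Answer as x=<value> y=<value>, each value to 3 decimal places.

x=-41.609 y=-33.795

eq1: (x + 0.109)² + (y − 42.616)² = 86.9531918490²
eq2: (x − 24.654)² + (y + 9.285)² = 70.6504904012²
eq3: (x + 7.585)² + (y − 19.076)² = 62.8724888852²
eq1−eq2, eq1−eq3 (x²,y² cancel):
  49.526·x − 103.802·y = 1447.261383
  -14.952·x − 47.080·y = 2213.198378
det = 49.526·-47.080 − -103.802·-14.952 = -3883.731584
x = (1447.261383·-47.080 − -103.802·2213.198378) / -3883.731584 = -41.608785
y = (49.526·2213.198378 − 1447.261383·-14.952) / -3883.731584 = -33.794899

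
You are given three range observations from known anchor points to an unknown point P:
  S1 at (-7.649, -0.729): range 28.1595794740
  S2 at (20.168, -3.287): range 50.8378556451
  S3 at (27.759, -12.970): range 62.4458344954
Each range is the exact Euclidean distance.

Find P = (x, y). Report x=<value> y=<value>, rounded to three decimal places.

eq1: (x + 7.649)² + (y + 0.729)² = 28.1595794740²
eq2: (x − 20.168)² + (y + 3.287)² = 50.8378556451²
eq3: (x − 27.759)² + (y + 12.970)² = 62.4458344954²
eq3−eq2, eq3−eq1 (x²,y² cancel):
  -15.182·x + 19.366·y = 793.764291
  -70.816·x + 24.482·y = 2226.775991
det = -15.182·24.482 − 19.366·-70.816 = 999.736932
x = (793.764291·24.482 − 19.366·2226.775991) / 999.736932 = -23.697040
y = (-15.182·2226.775991 − 793.764291·-70.816) / 999.736932 = 22.410194

x=-23.697 y=22.410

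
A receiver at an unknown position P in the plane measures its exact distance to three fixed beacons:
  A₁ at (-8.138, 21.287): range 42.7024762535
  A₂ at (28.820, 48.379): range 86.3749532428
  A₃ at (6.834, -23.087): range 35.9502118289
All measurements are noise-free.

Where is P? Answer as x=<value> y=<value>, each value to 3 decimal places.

eq1: (x + 8.138)² + (y − 21.287)² = 42.7024762535²
eq2: (x − 28.820)² + (y − 48.379)² = 86.3749532428²
eq3: (x − 6.834)² + (y + 23.087)² = 35.9502118289²
eq3−eq1, eq3−eq2 (x²,y² cancel):
  -29.944·x + 88.748·y = -591.433460
  43.972·x + 142.932·y = -3576.807901
det = -29.944·142.932 − 88.748·43.972 = -8182.382864
x = (-591.433460·142.932 − 88.748·-3576.807901) / -8182.382864 = -28.463564
y = (-29.944·-3576.807901 − -591.433460·43.972) / -8182.382864 = -16.267932

x=-28.464 y=-16.268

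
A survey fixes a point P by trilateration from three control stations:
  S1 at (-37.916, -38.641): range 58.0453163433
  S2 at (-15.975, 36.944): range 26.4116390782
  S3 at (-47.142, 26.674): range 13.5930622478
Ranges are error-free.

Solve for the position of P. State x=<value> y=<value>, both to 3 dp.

eq1: (x + 37.916)² + (y + 38.641)² = 58.0453163433²
eq2: (x + 15.975)² + (y − 36.944)² = 26.4116390782²
eq3: (x + 47.142)² + (y − 26.674)² = 13.5930622478²
eq2−eq3, eq2−eq1 (x²,y² cancel):
  -62.334·x − 20.540·y = 1826.614017
  -43.882·x − 151.170·y = -1360.993895
det = -62.334·-151.170 − -20.540·-43.882 = 8521.694500
x = (1826.614017·-151.170 − -20.540·-1360.993895) / 8521.694500 = -35.683520
y = (-62.334·-1360.993895 − 1826.614017·-43.882) / 8521.694500 = 19.361369

x=-35.684 y=19.361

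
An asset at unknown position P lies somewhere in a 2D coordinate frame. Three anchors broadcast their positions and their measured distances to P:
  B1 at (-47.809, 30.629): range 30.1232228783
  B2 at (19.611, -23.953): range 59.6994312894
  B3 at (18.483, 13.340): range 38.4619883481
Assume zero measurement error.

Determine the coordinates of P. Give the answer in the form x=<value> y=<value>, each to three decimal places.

eq1: (x + 47.809)² + (y − 30.629)² = 30.1232228783²
eq2: (x − 19.611)² + (y + 23.953)² = 59.6994312894²
eq3: (x − 18.483)² + (y − 13.340)² = 38.4619883481²
eq1−eq3, eq1−eq2 (x²,y² cancel):
  132.584·x − 34.578·y = -3276.175224
  134.840·x − 109.164·y = -4922.112132
det = 132.584·-109.164 − -34.578·134.840 = -9810.902256
x = (-3276.175224·-109.164 − -34.578·-4922.112132) / -9810.902256 = -19.105643
y = (132.584·-4922.112132 − -3276.175224·134.840) / -9810.902256 = 21.489751

x=-19.106 y=21.490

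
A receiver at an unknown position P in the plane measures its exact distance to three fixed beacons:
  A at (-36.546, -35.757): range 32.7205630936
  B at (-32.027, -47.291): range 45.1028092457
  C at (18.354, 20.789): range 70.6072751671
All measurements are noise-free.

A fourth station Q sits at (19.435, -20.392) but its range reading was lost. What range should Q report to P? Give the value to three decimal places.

eq1: (x + 36.546)² + (y + 35.757)² = 32.7205630936²
eq2: (x + 32.027)² + (y + 47.291)² = 45.1028092457²
eq3: (x − 18.354)² + (y − 20.789)² = 70.6072751671²
eq2−eq3, eq2−eq1 (x²,y² cancel):
  100.762·x + 136.160·y = -5444.239478
  -9.038·x + 23.068·y = 315.633908
det = 100.762·23.068 − 136.160·-9.038 = 3554.991896
x = (-5444.239478·23.068 − 136.160·315.633908) / 3554.991896 = -47.416263
y = (100.762·315.633908 − -5444.239478·-9.038) / 3554.991896 = -4.894845
|P − Q| = √((-47.416263 − 19.435)² + (-4.894845 − -20.392)²) = 68.623998

68.624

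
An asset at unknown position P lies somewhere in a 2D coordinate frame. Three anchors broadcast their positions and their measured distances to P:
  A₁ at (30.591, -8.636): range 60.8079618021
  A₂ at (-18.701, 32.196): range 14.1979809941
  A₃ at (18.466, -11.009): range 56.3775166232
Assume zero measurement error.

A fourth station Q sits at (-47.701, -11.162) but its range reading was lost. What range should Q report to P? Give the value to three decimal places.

eq1: (x − 30.591)² + (y + 8.636)² = 60.8079618021²
eq2: (x + 18.701)² + (y − 32.196)² = 14.1979809941²
eq3: (x − 18.466)² + (y + 11.009)² = 56.3775166232²
eq2−eq3, eq2−eq1 (x²,y² cancel):
  74.334·x − 86.410·y = -3900.960296
  98.584·x − 81.664·y = -3871.945594
det = 74.334·-81.664 − -86.410·98.584 = 2448.231664
x = (-3900.960296·-81.664 − -86.410·-3871.945594) / 2448.231664 = -6.538106
y = (74.334·-3871.945594 − -3900.960296·98.584) / 2448.231664 = 39.520388
|P − Q| = √((-6.538106 − -47.701)² + (39.520388 − -11.162)²) = 65.292330

65.292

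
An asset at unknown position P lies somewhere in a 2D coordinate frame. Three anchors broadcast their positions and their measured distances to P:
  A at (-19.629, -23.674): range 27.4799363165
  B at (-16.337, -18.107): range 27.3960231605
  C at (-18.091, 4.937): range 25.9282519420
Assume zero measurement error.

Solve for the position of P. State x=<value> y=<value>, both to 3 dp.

eq1: (x + 19.629)² + (y + 23.674)² = 27.4799363165²
eq2: (x + 16.337)² + (y + 18.107)² = 27.3960231605²
eq3: (x + 18.091)² + (y − 4.937)² = 25.9282519420²
eq3−eq1, eq3−eq2 (x²,y² cancel):
  -3.076·x − 57.222·y = 511.225016
  3.508·x − 46.088·y = 164.834932
det = -3.076·-46.088 − -57.222·3.508 = 342.501464
x = (511.225016·-46.088 − -57.222·164.834932) / 342.501464 = -41.252828
y = (-3.076·164.834932 − 511.225016·3.508) / 342.501464 = -6.716496

x=-41.253 y=-6.716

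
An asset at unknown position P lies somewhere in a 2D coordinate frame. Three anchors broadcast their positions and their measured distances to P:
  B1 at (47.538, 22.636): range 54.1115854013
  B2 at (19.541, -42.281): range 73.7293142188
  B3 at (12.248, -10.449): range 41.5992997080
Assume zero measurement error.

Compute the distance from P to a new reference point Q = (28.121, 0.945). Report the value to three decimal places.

43.101

eq1: (x − 47.538)² + (y − 22.636)² = 54.1115854013²
eq2: (x − 19.541)² + (y + 42.281)² = 73.7293142188²
eq3: (x − 12.248)² + (y + 10.449)² = 41.5992997080²
eq1−eq3, eq1−eq2 (x²,y² cancel):
  -70.580·x − 66.170·y = -1315.492897
  -55.994·x − 129.834·y = -3110.664399
det = -70.580·-129.834 − -66.170·-55.994 = 5458.560740
x = (-1315.492897·-129.834 − -66.170·-3110.664399) / 5458.560740 = -6.418717
y = (-70.580·-3110.664399 − -1315.492897·-55.994) / 5458.560740 = 26.727006
|P − Q| = √((-6.418717 − 28.121)² + (26.727006 − 0.945)²) = 43.101089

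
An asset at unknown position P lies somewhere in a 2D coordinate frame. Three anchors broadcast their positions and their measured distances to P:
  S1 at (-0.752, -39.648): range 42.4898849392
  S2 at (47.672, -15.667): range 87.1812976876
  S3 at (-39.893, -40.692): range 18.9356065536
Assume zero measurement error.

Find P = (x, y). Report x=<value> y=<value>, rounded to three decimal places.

x=-39.296 y=-21.766

eq1: (x + 0.752)² + (y + 39.648)² = 42.4898849392²
eq2: (x − 47.672)² + (y + 15.667)² = 87.1812976876²
eq3: (x + 39.893)² + (y + 40.692)² = 18.9356065536²
eq3−eq1, eq3−eq2 (x²,y² cancel):
  78.282·x + 2.088·y = -3121.594032
  175.130·x + 50.050·y = -7971.237311
det = 78.282·50.050 − 2.088·175.130 = 3552.342660
x = (-3121.594032·50.050 − 2.088·-7971.237311) / 3552.342660 = -39.295713
y = (78.282·-7971.237311 − -3121.594032·175.130) / 3552.342660 = -21.765816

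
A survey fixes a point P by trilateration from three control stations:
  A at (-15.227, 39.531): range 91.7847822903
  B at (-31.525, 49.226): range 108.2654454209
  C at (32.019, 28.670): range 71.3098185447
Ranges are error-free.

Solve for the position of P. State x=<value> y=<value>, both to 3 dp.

x=26.150 y=-42.398

eq1: (x + 15.227)² + (y − 39.531)² = 91.7847822903²
eq2: (x + 31.525)² + (y − 49.226)² = 108.2654454209²
eq3: (x − 32.019)² + (y − 28.670)² = 71.3098185447²
eq2−eq3, eq2−eq1 (x²,y² cancel):
  127.088·x − 41.112·y = 5066.477011
  32.596·x − 19.390·y = 1674.497201
det = 127.088·-19.390 − -41.112·32.596 = -1124.149568
x = (5066.477011·-19.390 − -41.112·1674.497201) / -1124.149568 = 26.150488
y = (127.088·1674.497201 − 5066.477011·32.596) / -1124.149568 = -42.397931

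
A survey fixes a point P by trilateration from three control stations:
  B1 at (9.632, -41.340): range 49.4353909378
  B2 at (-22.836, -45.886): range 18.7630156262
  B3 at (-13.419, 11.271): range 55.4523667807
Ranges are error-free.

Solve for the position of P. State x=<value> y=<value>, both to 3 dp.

x=-39.660 y=-37.579

eq1: (x − 9.632)² + (y + 41.340)² = 49.4353909378²
eq2: (x + 22.836)² + (y + 45.886)² = 18.7630156262²
eq3: (x + 13.419)² + (y − 11.271)² = 55.4523667807²
eq2−eq3, eq2−eq1 (x²,y² cancel):
  18.834·x + 114.314·y = -5042.817116
  64.936·x + 9.092·y = -2917.043990
det = 18.834·9.092 − 114.314·64.936 = -7251.855176
x = (-5042.817116·9.092 − 114.314·-2917.043990) / -7251.855176 = -39.660151
y = (18.834·-2917.043990 − -5042.817116·64.936) / -7251.855176 = -37.579455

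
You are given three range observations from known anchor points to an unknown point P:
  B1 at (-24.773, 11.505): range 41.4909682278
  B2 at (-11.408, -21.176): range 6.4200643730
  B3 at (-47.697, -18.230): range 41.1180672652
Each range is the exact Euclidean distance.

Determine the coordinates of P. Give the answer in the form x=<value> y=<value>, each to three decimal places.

eq1: (x + 24.773)² + (y − 11.505)² = 41.4909682278²
eq2: (x + 11.408)² + (y + 21.176)² = 6.4200643730²
eq3: (x + 47.697)² + (y + 18.230)² = 41.1180672652²
eq2−eq1, eq2−eq3 (x²,y² cancel):
  -26.730·x + 65.362·y = -1512.782104
  -72.578·x + 5.892·y = 379.293040
det = -26.730·5.892 − 65.362·-72.578 = 4586.350076
x = (-1512.782104·5.892 − 65.362·379.293040) / 4586.350076 = -7.348908
y = (-26.730·379.293040 − -1512.782104·-72.578) / 4586.350076 = -26.150032

x=-7.349 y=-26.150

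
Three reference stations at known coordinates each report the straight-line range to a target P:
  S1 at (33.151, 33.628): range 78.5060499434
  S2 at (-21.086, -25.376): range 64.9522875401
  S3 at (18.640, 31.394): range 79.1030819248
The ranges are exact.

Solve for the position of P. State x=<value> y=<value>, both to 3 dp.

eq1: (x − 33.151)² + (y − 33.628)² = 78.5060499434²
eq2: (x + 21.086)² + (y + 25.376)² = 64.9522875401²
eq3: (x − 18.640)² + (y − 31.394)² = 79.1030819248²
eq3−eq2, eq3−eq1 (x²,y² cancel):
  -79.452·x − 113.540·y = 1794.025849
  29.022·x + 4.468·y = 990.896041
det = -79.452·4.468 − -113.540·29.022 = 2940.166344
x = (1794.025849·4.468 − -113.540·990.896041) / 2940.166344 = 40.991573
y = (-79.452·990.896041 − 1794.025849·29.022) / 2940.166344 = -44.485541

x=40.992 y=-44.486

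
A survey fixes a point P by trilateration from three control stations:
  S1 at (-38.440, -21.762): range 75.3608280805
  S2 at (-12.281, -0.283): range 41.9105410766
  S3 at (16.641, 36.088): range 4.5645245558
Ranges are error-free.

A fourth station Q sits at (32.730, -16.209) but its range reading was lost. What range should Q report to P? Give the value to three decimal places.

eq1: (x + 38.440)² + (y + 21.762)² = 75.3608280805²
eq2: (x + 12.281)² + (y + 0.283)² = 41.9105410766²
eq3: (x − 16.641)² + (y − 36.088)² = 4.5645245558²
eq3−eq2, eq3−eq1 (x²,y² cancel):
  -57.844·x − 72.742·y = -3164.022144
  -110.162·x − 115.700·y = -5286.467906
det = -57.844·-115.700 − -72.742·-110.162 = -1320.853404
x = (-3164.022144·-115.700 − -72.742·-5286.467906) / -1320.853404 = 13.984055
y = (-57.844·-5286.467906 − -3164.022144·-110.162) / -1320.853404 = 32.376460
|P − Q| = √((13.984055 − 32.730)² + (32.376460 − -16.209)²) = 52.076457

52.076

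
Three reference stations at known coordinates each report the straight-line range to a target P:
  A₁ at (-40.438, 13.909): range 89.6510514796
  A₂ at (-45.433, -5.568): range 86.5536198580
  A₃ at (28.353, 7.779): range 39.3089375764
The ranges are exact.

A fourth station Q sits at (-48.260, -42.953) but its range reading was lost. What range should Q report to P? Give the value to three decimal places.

86.630

eq1: (x + 40.438)² + (y − 13.909)² = 89.6510514796²
eq2: (x + 45.433)² + (y + 5.568)² = 86.5536198580²
eq3: (x − 28.353)² + (y − 7.779)² = 39.3089375764²
eq1−eq3, eq1−eq2 (x²,y² cancel):
  137.582·x − 12.260·y = 5527.831783
  -9.990·x − 38.954·y = 812.249909
det = 137.582·-38.954 − -12.260·-9.990 = -5481.846628
x = (5527.831783·-38.954 − -12.260·812.249909) / -5481.846628 = 37.464196
y = (137.582·812.249909 − 5527.831783·-9.990) / -5481.846628 = -30.459445
|P − Q| = √((37.464196 − -48.260)² + (-30.459445 − -42.953)²) = 86.629825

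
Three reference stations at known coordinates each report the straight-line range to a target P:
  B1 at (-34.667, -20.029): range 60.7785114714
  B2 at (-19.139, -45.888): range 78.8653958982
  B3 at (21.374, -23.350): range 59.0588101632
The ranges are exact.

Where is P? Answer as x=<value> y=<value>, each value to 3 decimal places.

x=-1.684 y=31.022

eq1: (x + 34.667)² + (y + 20.029)² = 60.7785114714²
eq2: (x + 19.139)² + (y + 45.888)² = 78.8653958982²
eq3: (x − 21.374)² + (y + 23.350)² = 59.0588101632²
eq3−eq1, eq3−eq2 (x²,y² cancel):
  -112.082·x + 6.642·y = 394.806955
  -81.026·x − 45.076·y = -1261.868123
det = -112.082·-45.076 − 6.642·-81.026 = 5590.382924
x = (394.806955·-45.076 − 6.642·-1261.868123) / 5590.382924 = -1.684140
y = (-112.082·-1261.868123 − 394.806955·-81.026) / 5590.382924 = 31.021548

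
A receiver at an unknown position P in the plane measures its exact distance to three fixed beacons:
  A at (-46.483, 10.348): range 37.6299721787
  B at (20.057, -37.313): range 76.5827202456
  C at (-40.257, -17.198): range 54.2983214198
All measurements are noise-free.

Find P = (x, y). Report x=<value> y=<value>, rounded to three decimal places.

eq1: (x + 46.483)² + (y − 10.348)² = 37.6299721787²
eq2: (x − 20.057)² + (y + 37.313)² = 76.5827202456²
eq3: (x + 40.257)² + (y + 17.198)² = 54.2983214198²
eq3−eq1, eq3−eq2 (x²,y² cancel):
  -12.452·x + 55.092·y = 1883.646043
  120.628·x − 40.230·y = -3038.459366
det = -12.452·-40.230 − 55.092·120.628 = -6144.693816
x = (1883.646043·-40.230 − 55.092·-3038.459366) / -6144.693816 = -14.909730
y = (-12.452·-3038.459366 − 1883.646043·120.628) / -6144.693816 = 30.820992

x=-14.910 y=30.821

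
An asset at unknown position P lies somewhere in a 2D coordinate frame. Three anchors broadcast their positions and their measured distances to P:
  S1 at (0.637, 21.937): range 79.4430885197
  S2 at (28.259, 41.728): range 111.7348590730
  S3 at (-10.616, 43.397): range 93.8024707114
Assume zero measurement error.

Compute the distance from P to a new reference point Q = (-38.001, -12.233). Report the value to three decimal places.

32.933

eq1: (x − 0.637)² + (y − 21.937)² = 79.4430885197²
eq2: (x − 28.259)² + (y − 41.728)² = 111.7348590730²
eq3: (x + 10.616)² + (y − 43.397)² = 93.8024707114²
eq2−eq3, eq2−eq1 (x²,y² cancel):
  -77.750·x + 3.338·y = 3141.977221
  -55.244·x − 39.582·y = 4115.315092
det = -77.750·-39.582 − 3.338·-55.244 = 3261.904972
x = (3141.977221·-39.582 − 3.338·4115.315092) / 3261.904972 = -42.338040
y = (-77.750·4115.315092 − 3141.977221·-55.244) / 3261.904972 = -44.878793
|P − Q| = √((-42.338040 − -38.001)² + (-44.878793 − -12.233)²) = 32.932624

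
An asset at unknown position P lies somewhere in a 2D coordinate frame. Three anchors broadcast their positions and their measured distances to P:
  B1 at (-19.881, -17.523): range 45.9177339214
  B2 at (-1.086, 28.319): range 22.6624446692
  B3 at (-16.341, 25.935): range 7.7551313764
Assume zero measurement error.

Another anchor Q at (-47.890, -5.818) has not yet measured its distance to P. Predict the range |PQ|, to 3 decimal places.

41.740

eq1: (x + 19.881)² + (y + 17.523)² = 45.9177339214²
eq2: (x + 1.086)² + (y − 28.319)² = 22.6624446692²
eq3: (x + 16.341)² + (y − 25.935)² = 7.7551313764²
eq1−eq3, eq1−eq2 (x²,y² cancel):
  7.080·x + 86.916·y = 2285.639042
  37.590·x + 91.684·y = 1695.687357
det = 7.080·91.684 − 86.916·37.590 = -2618.049720
x = (2285.639042·91.684 − 86.916·1695.687357) / -2618.049720 = -23.748276
y = (7.080·1695.687357 − 2285.639042·37.590) / -2618.049720 = 28.231590
|P − Q| = √((-23.748276 − -47.890)² + (28.231590 − -5.818)²) = 41.739638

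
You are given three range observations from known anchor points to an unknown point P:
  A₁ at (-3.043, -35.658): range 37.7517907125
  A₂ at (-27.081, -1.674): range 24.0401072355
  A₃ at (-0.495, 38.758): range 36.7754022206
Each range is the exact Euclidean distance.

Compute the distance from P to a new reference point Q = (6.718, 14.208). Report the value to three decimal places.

eq1: (x + 3.043)² + (y + 35.658)² = 37.7517907125²
eq2: (x + 27.081)² + (y + 1.674)² = 24.0401072355²
eq3: (x + 0.495)² + (y − 38.758)² = 36.7754022206²
eq3−eq1, eq3−eq2 (x²,y² cancel):
  -5.096·x − 148.832·y = -294.442270
  -53.172·x − 80.864·y = 8.258701
det = -5.096·-80.864 − -148.832·-53.172 = -7501.612160
x = (-294.442270·-80.864 − -148.832·8.258701) / -7501.612160 = -3.337808
y = (-5.096·8.258701 − -294.442270·-53.172) / -7501.612160 = 2.092640
|P − Q| = √((-3.337808 − 6.718)² + (2.092640 − 14.208)²) = 15.744879

15.745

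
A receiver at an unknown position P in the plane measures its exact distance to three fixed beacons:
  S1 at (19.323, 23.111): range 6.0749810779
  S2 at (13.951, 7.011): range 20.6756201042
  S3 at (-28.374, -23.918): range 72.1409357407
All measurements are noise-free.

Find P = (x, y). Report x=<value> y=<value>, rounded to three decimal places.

x=25.279 y=24.307

eq1: (x − 19.323)² + (y − 23.111)² = 6.0749810779²
eq2: (x − 13.951)² + (y − 7.011)² = 20.6756201042²
eq3: (x + 28.374)² + (y + 23.918)² = 72.1409357407²
eq3−eq2, eq3−eq1 (x²,y² cancel):
  84.650·x + 61.858·y = 3643.463265
  95.394·x + 94.058·y = 4697.751264
det = 84.650·94.058 − 61.858·95.394 = 2061.127648
x = (3643.463265·94.058 − 61.858·4697.751264) / 2061.127648 = 25.279060
y = (84.650·4697.751264 − 3643.463265·95.394) / 2061.127648 = 24.307136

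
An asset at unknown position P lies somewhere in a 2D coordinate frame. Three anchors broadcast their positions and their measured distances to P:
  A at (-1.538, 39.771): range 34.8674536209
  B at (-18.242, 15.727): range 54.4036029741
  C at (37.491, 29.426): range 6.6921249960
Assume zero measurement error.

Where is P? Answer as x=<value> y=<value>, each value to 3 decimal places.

eq1: (x + 1.538)² + (y − 39.771)² = 34.8674536209²
eq2: (x + 18.242)² + (y − 15.727)² = 54.4036029741²
eq3: (x − 37.491)² + (y − 29.426)² = 6.6921249960²
eq2−eq3, eq2−eq1 (x²,y² cancel):
  111.466·x + 27.398·y = 4606.322944
  33.408·x + 48.088·y = 2748.001487
det = 111.466·48.088 − 27.398·33.408 = 4444.864624
x = (4606.322944·48.088 − 27.398·2748.001487) / 4444.864624 = 32.896190
y = (111.466·2748.001487 − 4606.322944·33.408) / 4444.864624 = 34.291415

x=32.896 y=34.291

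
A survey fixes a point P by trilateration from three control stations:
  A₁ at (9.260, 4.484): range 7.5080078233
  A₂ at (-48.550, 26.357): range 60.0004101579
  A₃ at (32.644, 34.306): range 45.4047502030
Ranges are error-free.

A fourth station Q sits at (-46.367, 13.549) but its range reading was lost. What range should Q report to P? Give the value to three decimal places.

eq1: (x − 9.260)² + (y − 4.484)² = 7.5080078233²
eq2: (x + 48.550)² + (y − 26.357)² = 60.0004101579²
eq3: (x − 32.644)² + (y − 34.306)² = 45.4047502030²
eq3−eq2, eq3−eq1 (x²,y² cancel):
  -162.388·x − 15.898·y = -729.196301
  -46.768·x − 59.644·y = -131.457356
det = -162.388·-59.644 − -15.898·-46.768 = 8941.952208
x = (-729.196301·-59.644 − -15.898·-131.457356) / 8941.952208 = 4.630116
y = (-162.388·-131.457356 − -729.196301·-46.768) / 8941.952208 = -1.426529
|P − Q| = √((4.630116 − -46.367)² + (-1.426529 − 13.549)²) = 53.150469

53.150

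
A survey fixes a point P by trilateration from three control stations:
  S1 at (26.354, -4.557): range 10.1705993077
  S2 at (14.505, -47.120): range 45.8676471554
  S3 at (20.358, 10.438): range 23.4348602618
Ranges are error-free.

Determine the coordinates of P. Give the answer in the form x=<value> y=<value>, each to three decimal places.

eq1: (x − 26.354)² + (y + 4.557)² = 10.1705993077²
eq2: (x − 14.505)² + (y + 47.120)² = 45.8676471554²
eq3: (x − 20.358)² + (y − 10.438)² = 23.4348602618²
eq3−eq1, eq3−eq2 (x²,y² cancel):
  11.992·x − 29.990·y = 637.651142
  -11.706·x − 115.116·y = 352.641037
det = 11.992·-115.116 − -29.990·-11.706 = -1731.534012
x = (637.651142·-115.116 − -29.990·352.641037) / -1731.534012 = 36.284672
y = (11.992·352.641037 − 637.651142·-11.706) / -1731.534012 = -6.753096

x=36.285 y=-6.753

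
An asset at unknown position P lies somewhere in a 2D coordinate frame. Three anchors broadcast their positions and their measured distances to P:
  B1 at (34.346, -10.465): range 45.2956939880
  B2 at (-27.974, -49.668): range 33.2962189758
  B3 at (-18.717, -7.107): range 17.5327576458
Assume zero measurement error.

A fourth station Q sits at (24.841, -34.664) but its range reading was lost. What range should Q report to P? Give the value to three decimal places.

36.563

eq1: (x − 34.346)² + (y + 10.465)² = 45.2956939880²
eq2: (x + 27.974)² + (y + 49.668)² = 33.2962189758²
eq3: (x + 18.717)² + (y + 7.107)² = 17.5327576458²
eq2−eq1, eq2−eq3 (x²,y² cancel):
  124.640·x + 78.406·y = -2903.352655
  18.514·x + 85.122·y = -2047.378755
det = 124.640·85.122 − 78.406·18.514 = 9157.997396
x = (-2903.352655·85.122 − 78.406·-2047.378755) / 9157.997396 = -9.457571
y = (124.640·-2047.378755 − -2903.352655·18.514) / 9157.997396 = -21.995269
|P − Q| = √((-9.457571 − 24.841)² + (-21.995269 − -34.664)²) = 36.563488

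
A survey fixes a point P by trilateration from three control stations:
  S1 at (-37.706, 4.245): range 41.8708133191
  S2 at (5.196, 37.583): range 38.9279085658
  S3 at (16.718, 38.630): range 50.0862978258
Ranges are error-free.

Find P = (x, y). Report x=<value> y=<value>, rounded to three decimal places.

eq1: (x + 37.706)² + (y − 4.245)² = 41.8708133191²
eq2: (x − 5.196)² + (y − 37.583)² = 38.9279085658²
eq3: (x − 16.718)² + (y − 38.630)² = 50.0862978258²
eq1−eq3, eq1−eq2 (x²,y² cancel):
  108.848·x + 68.770·y = -423.466259
  85.804·x + 66.676·y = 237.500787
det = 108.848·66.676 − 68.770·85.804 = 1356.808168
x = (-423.466259·66.676 − 68.770·237.500787) / 1356.808168 = -32.847654
y = (108.848·237.500787 − -423.466259·85.804) / 1356.808168 = 45.832997

x=-32.848 y=45.833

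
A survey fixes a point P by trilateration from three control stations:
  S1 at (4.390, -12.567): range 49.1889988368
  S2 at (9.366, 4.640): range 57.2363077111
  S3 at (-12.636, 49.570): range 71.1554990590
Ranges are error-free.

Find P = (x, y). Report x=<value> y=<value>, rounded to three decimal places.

x=-44.781 y=-13.911

eq1: (x − 4.390)² + (y + 12.567)² = 49.1889988368²
eq2: (x − 9.366)² + (y − 4.640)² = 57.2363077111²
eq3: (x + 12.636)² + (y − 49.570)² = 71.1554990590²
eq1−eq3, eq1−eq2 (x²,y² cancel):
  -34.052·x + 124.274·y = -203.895633
  9.952·x + 34.414·y = -924.387347
det = -34.052·34.414 − 124.274·9.952 = -2408.640376
x = (-203.895633·34.414 − 124.274·-924.387347) / -2408.640376 = -44.780636
y = (-34.052·-924.387347 − -203.895633·9.952) / -2408.640376 = -13.910922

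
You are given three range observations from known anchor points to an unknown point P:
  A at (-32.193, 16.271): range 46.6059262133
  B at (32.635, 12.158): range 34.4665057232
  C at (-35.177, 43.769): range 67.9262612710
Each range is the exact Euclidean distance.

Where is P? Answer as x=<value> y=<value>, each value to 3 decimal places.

eq1: (x + 32.193)² + (y − 16.271)² = 46.6059262133²
eq2: (x − 32.635)² + (y − 12.158)² = 34.4665057232²
eq3: (x + 35.177)² + (y − 43.769)² = 67.9262612710²
eq1−eq3, eq1−eq2 (x²,y² cancel):
  -5.968·x + 54.996·y = -589.852612
  129.656·x − 8.226·y = 895.897840
det = -5.968·-8.226 − 54.996·129.656 = -7081.468608
x = (-589.852612·-8.226 − 54.996·895.897840) / -7081.468608 = 6.272522
y = (-5.968·895.897840 − -589.852612·129.656) / -7081.468608 = -10.044698

x=6.273 y=-10.045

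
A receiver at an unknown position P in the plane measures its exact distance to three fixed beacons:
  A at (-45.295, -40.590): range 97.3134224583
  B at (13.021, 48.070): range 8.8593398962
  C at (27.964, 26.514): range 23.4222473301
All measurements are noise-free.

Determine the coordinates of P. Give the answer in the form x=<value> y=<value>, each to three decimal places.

eq1: (x + 45.295)² + (y + 40.590)² = 97.3134224583²
eq2: (x − 13.021)² + (y − 48.070)² = 8.8593398962²
eq3: (x − 27.964)² + (y − 26.514)² = 23.4222473301²
eq2−eq1, eq2−eq3 (x²,y² cancel):
  -116.632·x − 177.320·y = -8172.500503
  29.886·x − 43.112·y = -1465.407616
det = -116.632·-43.112 − -177.320·29.886 = 10327.624304
x = (-8172.500503·-43.112 − -177.320·-1465.407616) / 10327.624304 = 8.955280
y = (-116.632·-1465.407616 − -8172.500503·29.886) / 10327.624304 = 40.198671

x=8.955 y=40.199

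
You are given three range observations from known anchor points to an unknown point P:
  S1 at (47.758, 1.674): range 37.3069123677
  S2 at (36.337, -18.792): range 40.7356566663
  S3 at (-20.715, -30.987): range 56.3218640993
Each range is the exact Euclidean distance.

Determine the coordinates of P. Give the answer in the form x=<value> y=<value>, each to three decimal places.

x=12.677 y=14.368

eq1: (x − 47.758)² + (y − 1.674)² = 37.3069123677²
eq2: (x − 36.337)² + (y + 18.792)² = 40.7356566663²
eq3: (x + 20.715)² + (y + 30.987)² = 56.3218640993²
eq1−eq2, eq1−eq3 (x²,y² cancel):
  -22.842·x − 40.932·y = -877.700021
  -136.946·x − 65.322·y = -2674.670111
det = -22.842·-65.322 − -40.932·-136.946 = -4113.388548
x = (-877.700021·-65.322 − -40.932·-2674.670111) / -4113.388548 = 12.677255
y = (-22.842·-2674.670111 − -877.700021·-136.946) / -4113.388548 = 14.368371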